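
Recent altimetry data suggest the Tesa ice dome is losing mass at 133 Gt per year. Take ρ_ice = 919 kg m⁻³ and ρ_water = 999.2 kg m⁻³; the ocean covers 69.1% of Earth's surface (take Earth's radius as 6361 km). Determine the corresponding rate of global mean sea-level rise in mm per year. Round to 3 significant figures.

≈ 0.379 mm/yr

ρ_w = 999.2 kg m⁻³. Annual water volume added = 133 Gt / ρ_w = 1.330×10^14 kg / 999.2 kg m⁻³ = 1.331×10^11 m³.
Δh per year = 1.331×10^11 / 3.51×10^14 = 3.79×10^-4 m = 0.379 mm.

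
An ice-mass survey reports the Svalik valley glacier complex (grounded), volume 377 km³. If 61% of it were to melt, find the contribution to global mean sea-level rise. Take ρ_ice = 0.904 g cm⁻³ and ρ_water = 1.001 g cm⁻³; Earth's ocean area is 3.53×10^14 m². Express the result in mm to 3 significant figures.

≈ 0.588 mm

Svalik: 0.61 × 377 km³ × (904/1001) = 207.7 km³ of water.
Spread over 3.53×10^14 m² of ocean, Δh = 2.077×10^11 / 3.53×10^14 = 5.88×10^-4 m = 0.588 mm.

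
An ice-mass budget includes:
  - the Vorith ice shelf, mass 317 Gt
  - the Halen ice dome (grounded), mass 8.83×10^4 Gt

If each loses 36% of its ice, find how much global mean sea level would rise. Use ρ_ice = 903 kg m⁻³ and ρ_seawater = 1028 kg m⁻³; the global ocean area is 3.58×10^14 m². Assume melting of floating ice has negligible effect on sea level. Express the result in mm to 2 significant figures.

≈ 86 mm

The Vorith ice shelf is floating and already displaces its own weight of water, so its melt adds essentially nothing to sea level.
Halen: 0.36 × 8.83×10^4 Gt = 3.179×10^16 kg; dividing by ρ_w = 1028 kg m⁻³ gives 3.092×10^13 m³ of water.
Total added water ≈ 3.092×10^13 m³ over 3.58×10^14 m² → Δh = 0.0864 m = 86 mm.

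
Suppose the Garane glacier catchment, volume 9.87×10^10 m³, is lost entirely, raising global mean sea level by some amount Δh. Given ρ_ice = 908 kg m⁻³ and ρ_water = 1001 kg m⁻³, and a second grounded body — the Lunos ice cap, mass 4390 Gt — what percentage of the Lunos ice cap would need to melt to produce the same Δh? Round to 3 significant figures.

≈ 2.04 %

Equal sea-level rise means equal mass of meltwater, i.e. equal mass of ice lost.
Ice mass of Garane: 8.962×10^13 kg; ice mass of Lunos: 4.390×10^15 kg.
Fraction required = 8.962×10^13 / 4.390×10^15 = 0.0204 → 2.04 %.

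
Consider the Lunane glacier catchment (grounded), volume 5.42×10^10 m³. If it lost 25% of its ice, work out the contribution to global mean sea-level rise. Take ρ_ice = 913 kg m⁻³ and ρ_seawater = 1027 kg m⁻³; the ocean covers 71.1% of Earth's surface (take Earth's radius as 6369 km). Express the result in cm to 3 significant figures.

≈ 3.32×10^-3 cm

Lunane: 0.25 × 5.42×10^10 m³ × (913/1027) = 1.205×10^10 m³ of water.
Spread over 3.62×10^14 m² of ocean, Δh = 1.205×10^10 / 3.62×10^14 = 3.32×10^-5 m = 3.32×10^-3 cm.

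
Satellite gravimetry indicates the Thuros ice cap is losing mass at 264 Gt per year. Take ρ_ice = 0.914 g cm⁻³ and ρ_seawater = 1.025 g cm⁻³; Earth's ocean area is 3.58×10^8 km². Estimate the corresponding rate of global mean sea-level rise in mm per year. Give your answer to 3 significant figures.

ρ_w = 1.025 g cm⁻³ = 1025 kg m⁻³. Annual water volume added = 264 Gt / ρ_w = 2.640×10^14 kg / 1025 kg m⁻³ = 2.576×10^11 m³.
Δh per year = 2.576×10^11 / 3.58×10^14 = 7.19×10^-4 m = 0.719 mm.

≈ 0.719 mm/yr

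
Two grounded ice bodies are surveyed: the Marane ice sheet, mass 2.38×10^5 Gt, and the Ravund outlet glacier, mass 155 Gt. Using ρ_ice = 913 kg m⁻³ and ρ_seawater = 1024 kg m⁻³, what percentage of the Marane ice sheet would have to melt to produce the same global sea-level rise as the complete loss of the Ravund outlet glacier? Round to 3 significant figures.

≈ 0.0651 %

Equal sea-level rise means equal mass of meltwater, i.e. equal mass of ice lost.
Ice mass of Ravund: 1.550×10^14 kg; ice mass of Marane: 2.380×10^17 kg.
Fraction required = 1.550×10^14 / 2.380×10^17 = 6.51×10^-4 → 0.0651 %.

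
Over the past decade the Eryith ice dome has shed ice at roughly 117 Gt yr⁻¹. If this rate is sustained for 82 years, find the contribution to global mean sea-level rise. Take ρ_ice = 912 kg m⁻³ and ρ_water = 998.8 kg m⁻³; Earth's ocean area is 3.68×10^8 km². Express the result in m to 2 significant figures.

Total mass lost = 117 Gt/yr × 82 yr = 9594 Gt = 9.594×10^15 kg.
ρ_w = 998.8 kg m⁻³, so water volume = 9.594×10^15 / 998.8 = 9.606×10^12 m³.
Δh = 9.606×10^12 / 3.68×10^14 = 0.0261 m.

≈ 0.026 m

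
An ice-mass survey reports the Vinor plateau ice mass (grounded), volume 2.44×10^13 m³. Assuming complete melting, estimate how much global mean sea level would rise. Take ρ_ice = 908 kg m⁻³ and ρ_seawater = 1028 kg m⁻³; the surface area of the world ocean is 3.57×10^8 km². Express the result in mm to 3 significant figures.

Vinor: 2.44×10^13 m³ × (908/1028) = 2.155×10^13 m³ of water.
Spread over 3.57×10^14 m² of ocean, Δh = 2.155×10^13 / 3.57×10^14 = 0.0604 m = 60.4 mm.

≈ 60.4 mm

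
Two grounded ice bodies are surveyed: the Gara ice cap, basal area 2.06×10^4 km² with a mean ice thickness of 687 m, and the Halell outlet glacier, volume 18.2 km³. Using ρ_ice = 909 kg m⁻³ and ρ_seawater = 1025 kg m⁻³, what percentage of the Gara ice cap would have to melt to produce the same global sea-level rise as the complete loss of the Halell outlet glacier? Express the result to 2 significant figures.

≈ 0.13 %

Equal sea-level rise means equal mass of meltwater, i.e. equal mass of ice lost.
Ice mass of Halell: 1.654×10^13 kg; ice mass of Gara: 1.286×10^16 kg.
Fraction required = 1.654×10^13 / 1.286×10^16 = 1.29×10^-3 → 0.13 %.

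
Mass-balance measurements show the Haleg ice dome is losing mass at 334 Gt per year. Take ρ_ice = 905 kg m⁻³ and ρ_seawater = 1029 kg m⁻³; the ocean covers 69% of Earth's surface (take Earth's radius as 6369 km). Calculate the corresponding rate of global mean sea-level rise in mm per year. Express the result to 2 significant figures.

ρ_w = 1029 kg m⁻³. Annual water volume added = 334 Gt / ρ_w = 3.340×10^14 kg / 1029 kg m⁻³ = 3.246×10^11 m³.
Δh per year = 3.246×10^11 / 3.52×10^14 = 9.23×10^-4 m = 0.92 mm.

≈ 0.92 mm/yr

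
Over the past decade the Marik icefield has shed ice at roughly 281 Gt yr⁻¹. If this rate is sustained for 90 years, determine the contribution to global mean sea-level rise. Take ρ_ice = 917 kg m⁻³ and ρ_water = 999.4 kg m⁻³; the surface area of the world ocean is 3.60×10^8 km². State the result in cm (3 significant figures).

Total mass lost = 281 Gt/yr × 90 yr = 2.529×10^4 Gt = 2.529×10^16 kg.
ρ_w = 999.4 kg m⁻³, so water volume = 2.529×10^16 / 999.4 = 2.531×10^13 m³.
Δh = 2.531×10^13 / 3.60×10^14 = 0.0703 m = 7.03 cm.

≈ 7.03 cm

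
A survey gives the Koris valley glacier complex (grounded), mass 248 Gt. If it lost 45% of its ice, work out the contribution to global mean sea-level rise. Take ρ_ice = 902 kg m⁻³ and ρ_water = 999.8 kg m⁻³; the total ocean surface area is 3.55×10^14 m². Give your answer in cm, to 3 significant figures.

≈ 0.0314 cm

Koris: 0.45 × 248 Gt = 1.116×10^14 kg; dividing by ρ_w = 999.8 kg m⁻³ gives 1.116×10^11 m³ of water.
Spread over 3.55×10^14 m² of ocean, Δh = 1.116×10^11 / 3.55×10^14 = 3.14×10^-4 m = 0.0314 cm.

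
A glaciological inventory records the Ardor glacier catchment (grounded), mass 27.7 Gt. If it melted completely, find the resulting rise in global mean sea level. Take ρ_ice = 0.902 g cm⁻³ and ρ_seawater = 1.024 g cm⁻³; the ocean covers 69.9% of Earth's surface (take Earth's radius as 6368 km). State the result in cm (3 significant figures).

≈ 7.59×10^-3 cm

Ardor: 27.7 Gt = 2.770×10^13 kg; dividing by ρ_w = 1.024 g cm⁻³ = 1024 kg m⁻³ gives 2.705×10^10 m³ of water.
Spread over 3.56×10^14 m² of ocean, Δh = 2.705×10^10 / 3.56×10^14 = 7.59×10^-5 m = 7.59×10^-3 cm.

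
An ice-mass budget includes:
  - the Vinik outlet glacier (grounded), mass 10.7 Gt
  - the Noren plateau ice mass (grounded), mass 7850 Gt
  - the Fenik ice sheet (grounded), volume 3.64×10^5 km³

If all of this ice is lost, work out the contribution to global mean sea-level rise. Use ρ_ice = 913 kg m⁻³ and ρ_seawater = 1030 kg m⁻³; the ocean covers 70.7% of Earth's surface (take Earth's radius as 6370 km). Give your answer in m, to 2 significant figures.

Vinik: 10.7 Gt = 1.070×10^13 kg; dividing by ρ_w = 1030 kg m⁻³ gives 1.039×10^10 m³ of water.
Noren: 7850 Gt = 7.850×10^15 kg; dividing by ρ_w = 1030 kg m⁻³ gives 7.621×10^12 m³ of water.
Fenik: 3.64×10^5 km³ × (913/1030) = 3.227×10^5 km³ of water.
Total added water ≈ 3.303×10^14 m³ over 3.61×10^14 m² → Δh = 0.916 m.

≈ 0.92 m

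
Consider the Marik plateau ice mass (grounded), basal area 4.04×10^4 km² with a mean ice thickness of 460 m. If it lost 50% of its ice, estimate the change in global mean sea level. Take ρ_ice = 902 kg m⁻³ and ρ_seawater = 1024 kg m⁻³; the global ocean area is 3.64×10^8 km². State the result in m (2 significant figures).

≈ 0.022 m

Marik: ice volume = 4.04×10^4 km² × 460 m = 1.858×10^4 km³; 0.5 × 1.858×10^4 × (902/1024) = 8185 km³ of water.
Spread over 3.64×10^14 m² of ocean, Δh = 8.185×10^12 / 3.64×10^14 = 0.0225 m.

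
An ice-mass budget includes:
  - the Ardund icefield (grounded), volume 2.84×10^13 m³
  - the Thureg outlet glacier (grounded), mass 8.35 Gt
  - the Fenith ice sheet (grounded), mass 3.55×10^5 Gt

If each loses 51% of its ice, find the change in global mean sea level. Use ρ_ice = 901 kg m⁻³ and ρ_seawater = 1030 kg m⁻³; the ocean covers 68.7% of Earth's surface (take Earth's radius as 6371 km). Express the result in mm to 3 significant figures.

≈ 538 mm

Ardund: 0.51 × 2.84×10^13 m³ × (901/1030) = 1.267×10^13 m³ of water.
Thureg: 0.51 × 8.35 Gt = 4.258×10^12 kg; dividing by ρ_w = 1030 kg m⁻³ gives 4.134×10^9 m³ of water.
Fenith: 0.51 × 3.55×10^5 Gt = 1.810×10^17 kg; dividing by ρ_w = 1030 kg m⁻³ gives 1.758×10^14 m³ of water.
Total added water ≈ 1.885×10^14 m³ over 3.50×10^14 m² → Δh = 0.538 m = 538 mm.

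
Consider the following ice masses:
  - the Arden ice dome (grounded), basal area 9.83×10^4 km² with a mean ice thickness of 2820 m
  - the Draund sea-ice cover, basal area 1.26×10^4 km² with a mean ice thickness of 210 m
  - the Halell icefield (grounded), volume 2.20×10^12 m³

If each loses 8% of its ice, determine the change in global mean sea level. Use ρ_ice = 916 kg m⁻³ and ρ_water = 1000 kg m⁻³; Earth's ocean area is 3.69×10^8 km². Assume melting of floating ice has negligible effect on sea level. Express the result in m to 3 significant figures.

Arden: ice volume = 9.83×10^4 km² × 2820 m = 2.772×10^5 km³; 0.08 × 2.772×10^5 × (916/1000) = 2.031×10^4 km³ of water.
The Draund sea-ice cover is floating and already displaces its own weight of water, so its melt adds essentially nothing to sea level.
Halell: 0.08 × 2.20×10^12 m³ × (916/1000) = 1.612×10^11 m³ of water.
Total added water ≈ 2.047×10^13 m³ over 3.69×10^14 m² → Δh = 0.0555 m.

≈ 0.0555 m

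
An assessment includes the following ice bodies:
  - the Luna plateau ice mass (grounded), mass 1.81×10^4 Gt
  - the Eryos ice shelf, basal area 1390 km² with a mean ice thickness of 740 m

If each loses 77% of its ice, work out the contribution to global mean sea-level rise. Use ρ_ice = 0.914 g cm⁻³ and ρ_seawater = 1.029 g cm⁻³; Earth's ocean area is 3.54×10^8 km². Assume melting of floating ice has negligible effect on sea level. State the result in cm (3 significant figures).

≈ 3.83 cm

Luna: 0.77 × 1.81×10^4 Gt = 1.394×10^16 kg; dividing by ρ_w = 1.029 g cm⁻³ = 1029 kg m⁻³ gives 1.354×10^13 m³ of water.
The Eryos ice shelf is floating and already displaces its own weight of water, so its melt adds essentially nothing to sea level.
Total added water ≈ 1.354×10^13 m³ over 3.54×10^14 m² → Δh = 0.0383 m = 3.83 cm.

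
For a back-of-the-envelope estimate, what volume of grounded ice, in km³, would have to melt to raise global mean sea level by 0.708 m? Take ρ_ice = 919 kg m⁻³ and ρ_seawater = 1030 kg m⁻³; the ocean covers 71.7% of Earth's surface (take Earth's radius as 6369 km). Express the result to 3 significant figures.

Required water volume = Δh × A = 0.708 m × 3.65×10^14 m² = 2.588×10^14 m³ = 2.588×10^5 km³.
Ice volume = water volume × ρ_w/ρ_ice = 2.588×10^5 × 1030/919 = 2.90×10^5 km³.

≈ 2.90×10^5 km³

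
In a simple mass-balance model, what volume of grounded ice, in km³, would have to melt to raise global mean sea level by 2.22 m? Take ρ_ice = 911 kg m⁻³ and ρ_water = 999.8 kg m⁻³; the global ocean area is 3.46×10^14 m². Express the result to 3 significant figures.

Required water volume = Δh × A = 2.22 m × 3.46×10^14 m² = 7.681×10^14 m³ = 7.681×10^5 km³.
Ice volume = water volume × ρ_w/ρ_ice = 7.681×10^5 × 999.8/911 = 8.43×10^5 km³.

≈ 8.43×10^5 km³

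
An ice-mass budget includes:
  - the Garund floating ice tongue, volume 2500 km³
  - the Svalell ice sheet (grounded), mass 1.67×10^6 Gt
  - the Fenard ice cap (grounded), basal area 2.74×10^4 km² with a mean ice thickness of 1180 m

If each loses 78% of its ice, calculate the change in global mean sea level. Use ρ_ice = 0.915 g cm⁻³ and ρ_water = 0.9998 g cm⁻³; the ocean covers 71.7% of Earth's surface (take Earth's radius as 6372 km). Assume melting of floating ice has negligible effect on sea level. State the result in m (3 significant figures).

The Garund floating ice tongue is floating and already displaces its own weight of water, so its melt adds essentially nothing to sea level.
Svalell: 0.78 × 1.67×10^6 Gt = 1.303×10^18 kg; dividing by ρ_w = 0.9998 g cm⁻³ = 999.8 kg m⁻³ gives 1.303×10^15 m³ of water.
Fenard: ice volume = 2.74×10^4 km² × 1180 m = 3.233×10^4 km³; 0.78 × 3.233×10^4 × (915/999.8) = 2.308×10^4 km³ of water.
Total added water ≈ 1.326×10^15 m³ over 3.66×10^14 m² → Δh = 3.62 m.

≈ 3.62 m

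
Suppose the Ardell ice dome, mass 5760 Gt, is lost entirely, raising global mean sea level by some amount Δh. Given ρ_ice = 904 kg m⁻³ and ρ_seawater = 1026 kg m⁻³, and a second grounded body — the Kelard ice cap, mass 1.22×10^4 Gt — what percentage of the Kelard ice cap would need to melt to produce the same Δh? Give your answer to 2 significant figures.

Equal sea-level rise means equal mass of meltwater, i.e. equal mass of ice lost.
Ice mass of Ardell: 5.760×10^15 kg; ice mass of Kelard: 1.220×10^16 kg.
Fraction required = 5.760×10^15 / 1.220×10^16 = 0.472 → 47 %.

≈ 47 %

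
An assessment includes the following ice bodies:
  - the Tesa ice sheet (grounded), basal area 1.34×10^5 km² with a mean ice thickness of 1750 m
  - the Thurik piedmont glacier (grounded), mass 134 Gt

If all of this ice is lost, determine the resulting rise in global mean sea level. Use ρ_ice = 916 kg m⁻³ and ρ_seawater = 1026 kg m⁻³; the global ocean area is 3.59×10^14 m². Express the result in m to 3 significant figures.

≈ 0.584 m

Tesa: ice volume = 1.34×10^5 km² × 1750 m = 2.345×10^5 km³; 2.345×10^5 × (916/1026) = 2.094×10^5 km³ of water.
Thurik: 134 Gt = 1.340×10^14 kg; dividing by ρ_w = 1026 kg m⁻³ gives 1.306×10^11 m³ of water.
Total added water ≈ 2.095×10^14 m³ over 3.59×10^14 m² → Δh = 0.584 m.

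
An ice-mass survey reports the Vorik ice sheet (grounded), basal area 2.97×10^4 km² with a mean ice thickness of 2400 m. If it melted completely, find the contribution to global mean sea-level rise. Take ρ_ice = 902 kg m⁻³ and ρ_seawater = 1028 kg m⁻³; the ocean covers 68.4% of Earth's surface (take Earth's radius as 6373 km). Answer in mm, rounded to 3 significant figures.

Vorik: ice volume = 2.97×10^4 km² × 2400 m = 7.128×10^4 km³; 7.128×10^4 × (902/1028) = 6.254×10^4 km³ of water.
Spread over 3.49×10^14 m² of ocean, Δh = 6.254×10^13 / 3.49×10^14 = 0.179 m = 179 mm.

≈ 179 mm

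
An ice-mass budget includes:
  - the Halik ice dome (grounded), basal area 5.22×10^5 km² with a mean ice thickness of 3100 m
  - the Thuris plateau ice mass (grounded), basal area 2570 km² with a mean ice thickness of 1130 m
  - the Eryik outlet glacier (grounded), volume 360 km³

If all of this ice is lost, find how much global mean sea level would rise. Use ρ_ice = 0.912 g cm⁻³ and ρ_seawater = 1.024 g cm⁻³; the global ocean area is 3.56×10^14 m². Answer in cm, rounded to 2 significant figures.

≈ 410 cm

Halik: ice volume = 5.22×10^5 km² × 3100 m = 1.618×10^6 km³; 1.618×10^6 × (912/1024) = 1.441×10^6 km³ of water.
Thuris: ice volume = 2570 km² × 1130 m = 2904 km³; 2904 × (912/1024) = 2586 km³ of water.
Eryik: 360 km³ × (912/1024) = 320.6 km³ of water.
Total added water ≈ 1.444×10^15 m³ over 3.56×10^14 m² → Δh = 4.06 m = 410 cm.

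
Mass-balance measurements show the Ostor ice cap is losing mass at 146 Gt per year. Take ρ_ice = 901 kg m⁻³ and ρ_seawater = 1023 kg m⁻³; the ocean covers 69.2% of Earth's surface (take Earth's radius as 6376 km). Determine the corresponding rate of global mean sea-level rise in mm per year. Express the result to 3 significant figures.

≈ 0.404 mm/yr

ρ_w = 1023 kg m⁻³. Annual water volume added = 146 Gt / ρ_w = 1.460×10^14 kg / 1023 kg m⁻³ = 1.427×10^11 m³.
Δh per year = 1.427×10^11 / 3.54×10^14 = 4.04×10^-4 m = 0.404 mm.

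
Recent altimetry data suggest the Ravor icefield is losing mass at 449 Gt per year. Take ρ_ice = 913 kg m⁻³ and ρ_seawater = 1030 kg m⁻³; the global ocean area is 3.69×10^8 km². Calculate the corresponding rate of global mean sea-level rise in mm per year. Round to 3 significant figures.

≈ 1.18 mm/yr

ρ_w = 1030 kg m⁻³. Annual water volume added = 449 Gt / ρ_w = 4.490×10^14 kg / 1030 kg m⁻³ = 4.359×10^11 m³.
Δh per year = 4.359×10^11 / 3.69×10^14 = 1.18×10^-3 m = 1.18 mm.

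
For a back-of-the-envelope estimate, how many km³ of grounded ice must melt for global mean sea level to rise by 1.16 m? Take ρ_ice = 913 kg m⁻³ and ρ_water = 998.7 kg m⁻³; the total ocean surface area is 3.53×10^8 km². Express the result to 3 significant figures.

≈ 4.48×10^5 km³

Required water volume = Δh × A = 1.16 m × 3.53×10^14 m² = 4.095×10^14 m³ = 4.095×10^5 km³.
Ice volume = water volume × ρ_w/ρ_ice = 4.095×10^5 × 998.7/913 = 4.48×10^5 km³.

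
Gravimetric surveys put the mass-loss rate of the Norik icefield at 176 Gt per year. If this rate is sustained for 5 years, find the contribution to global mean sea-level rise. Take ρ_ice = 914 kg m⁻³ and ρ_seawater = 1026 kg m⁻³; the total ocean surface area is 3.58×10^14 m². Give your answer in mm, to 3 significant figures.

Total mass lost = 176 Gt/yr × 5 yr = 880.0 Gt = 8.800×10^14 kg.
ρ_w = 1026 kg m⁻³, so water volume = 8.800×10^14 / 1026 = 8.577×10^11 m³.
Δh = 8.577×10^11 / 3.58×10^14 = 2.40×10^-3 m = 2.40 mm.

≈ 2.40 mm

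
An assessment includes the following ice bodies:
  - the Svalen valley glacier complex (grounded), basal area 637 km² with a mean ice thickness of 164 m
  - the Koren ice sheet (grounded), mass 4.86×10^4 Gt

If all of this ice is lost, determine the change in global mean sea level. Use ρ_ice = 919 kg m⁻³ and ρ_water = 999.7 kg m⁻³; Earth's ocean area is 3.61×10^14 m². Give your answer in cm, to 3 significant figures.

Svalen: ice volume = 637 km² × 164 m = 104.5 km³; 104.5 × (919/999.7) = 96.03 km³ of water.
Koren: 4.86×10^4 Gt = 4.860×10^16 kg; dividing by ρ_w = 999.7 kg m⁻³ gives 4.861×10^13 m³ of water.
Total added water ≈ 4.871×10^13 m³ over 3.61×10^14 m² → Δh = 0.135 m = 13.5 cm.

≈ 13.5 cm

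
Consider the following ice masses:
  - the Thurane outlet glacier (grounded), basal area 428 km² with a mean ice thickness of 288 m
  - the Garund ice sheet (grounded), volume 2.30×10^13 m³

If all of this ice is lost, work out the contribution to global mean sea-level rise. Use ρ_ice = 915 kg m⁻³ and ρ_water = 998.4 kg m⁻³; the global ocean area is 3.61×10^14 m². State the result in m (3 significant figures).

≈ 0.0587 m

Thurane: ice volume = 428 km² × 288 m = 123.3 km³; 123.3 × (915/998.4) = 113.0 km³ of water.
Garund: 2.30×10^13 m³ × (915/998.4) = 2.108×10^13 m³ of water.
Total added water ≈ 2.119×10^13 m³ over 3.61×10^14 m² → Δh = 0.0587 m.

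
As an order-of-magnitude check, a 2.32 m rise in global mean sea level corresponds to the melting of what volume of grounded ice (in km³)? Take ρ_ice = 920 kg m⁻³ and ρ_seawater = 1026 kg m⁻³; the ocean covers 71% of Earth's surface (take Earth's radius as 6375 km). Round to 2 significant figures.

≈ 9.4×10^5 km³

Required water volume = Δh × A = 2.32 m × 3.63×10^14 m² = 8.412×10^14 m³ = 8.412×10^5 km³.
Ice volume = water volume × ρ_w/ρ_ice = 8.412×10^5 × 1026/920 = 9.4×10^5 km³.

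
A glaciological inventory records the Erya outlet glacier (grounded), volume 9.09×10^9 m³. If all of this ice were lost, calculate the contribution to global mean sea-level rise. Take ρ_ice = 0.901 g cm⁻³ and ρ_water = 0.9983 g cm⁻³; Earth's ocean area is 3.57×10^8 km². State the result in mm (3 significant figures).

≈ 0.0230 mm

Erya: 9.09×10^9 m³ × (901/998.3) = 8.204×10^9 m³ of water.
Spread over 3.57×10^14 m² of ocean, Δh = 8.204×10^9 / 3.57×10^14 = 2.30×10^-5 m = 0.0230 mm.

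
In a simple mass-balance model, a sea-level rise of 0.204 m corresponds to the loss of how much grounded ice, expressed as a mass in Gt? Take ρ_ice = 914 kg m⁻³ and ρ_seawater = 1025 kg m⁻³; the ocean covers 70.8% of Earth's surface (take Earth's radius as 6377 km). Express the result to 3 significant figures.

≈ 7.57×10^4 Gt

Required water volume = Δh × A = 0.204 m × 3.62×10^14 m² = 7.381×10^13 m³.
ρ_w = 1025 kg m⁻³, so the mass of water = 7.381×10^13 m³ × 1025 kg m⁻³ = 7.565×10^16 kg = 7.57×10^4 Gt (and the same mass of ice, by conservation).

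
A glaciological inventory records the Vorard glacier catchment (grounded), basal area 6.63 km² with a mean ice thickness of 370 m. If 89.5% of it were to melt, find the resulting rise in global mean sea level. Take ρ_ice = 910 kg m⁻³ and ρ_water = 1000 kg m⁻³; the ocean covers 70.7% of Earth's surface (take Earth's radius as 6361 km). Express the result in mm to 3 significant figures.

≈ 5.56×10^-3 mm

Vorard: ice volume = 6.63 km² × 370 m = 2.453 km³; 0.895 × 2.453 × (910/1000) = 1.998 km³ of water.
Spread over 3.59×10^14 m² of ocean, Δh = 1.998×10^9 / 3.59×10^14 = 5.56×10^-6 m = 5.56×10^-3 mm.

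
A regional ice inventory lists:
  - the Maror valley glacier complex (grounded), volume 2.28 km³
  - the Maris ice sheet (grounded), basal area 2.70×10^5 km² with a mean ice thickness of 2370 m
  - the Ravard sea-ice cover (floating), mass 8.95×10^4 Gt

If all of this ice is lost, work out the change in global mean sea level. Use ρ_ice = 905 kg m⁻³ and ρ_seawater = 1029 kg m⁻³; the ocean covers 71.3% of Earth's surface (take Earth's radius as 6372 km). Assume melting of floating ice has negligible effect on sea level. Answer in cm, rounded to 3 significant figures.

≈ 155 cm

Maror: 2.28 km³ × (905/1029) = 2.005 km³ of water.
Maris: ice volume = 2.70×10^5 km² × 2370 m = 6.399×10^5 km³; 6.399×10^5 × (905/1029) = 5.628×10^5 km³ of water.
The Ravard sea-ice cover is floating and already displaces its own weight of water, so its melt adds essentially nothing to sea level.
Total added water ≈ 5.628×10^14 m³ over 3.64×10^14 m² → Δh = 1.55 m = 155 cm.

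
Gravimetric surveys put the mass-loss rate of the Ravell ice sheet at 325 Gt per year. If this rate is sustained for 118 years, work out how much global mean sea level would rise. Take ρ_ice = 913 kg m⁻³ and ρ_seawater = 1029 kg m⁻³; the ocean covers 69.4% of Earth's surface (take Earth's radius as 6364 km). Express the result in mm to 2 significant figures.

≈ 110 mm

Total mass lost = 325 Gt/yr × 118 yr = 3.835×10^4 Gt = 3.835×10^16 kg.
ρ_w = 1029 kg m⁻³, so water volume = 3.835×10^16 / 1029 = 3.727×10^13 m³.
Δh = 3.727×10^13 / 3.53×10^14 = 0.106 m = 110 mm.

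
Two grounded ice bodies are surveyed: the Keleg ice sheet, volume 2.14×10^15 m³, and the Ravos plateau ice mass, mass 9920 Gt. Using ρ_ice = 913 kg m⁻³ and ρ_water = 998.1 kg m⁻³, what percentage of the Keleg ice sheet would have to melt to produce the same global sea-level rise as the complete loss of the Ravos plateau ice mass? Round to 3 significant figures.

≈ 0.508 %

Equal sea-level rise means equal mass of meltwater, i.e. equal mass of ice lost.
Ice mass of Ravos: 9.920×10^15 kg; ice mass of Keleg: 1.954×10^18 kg.
Fraction required = 9.920×10^15 / 1.954×10^18 = 5.08×10^-3 → 0.508 %.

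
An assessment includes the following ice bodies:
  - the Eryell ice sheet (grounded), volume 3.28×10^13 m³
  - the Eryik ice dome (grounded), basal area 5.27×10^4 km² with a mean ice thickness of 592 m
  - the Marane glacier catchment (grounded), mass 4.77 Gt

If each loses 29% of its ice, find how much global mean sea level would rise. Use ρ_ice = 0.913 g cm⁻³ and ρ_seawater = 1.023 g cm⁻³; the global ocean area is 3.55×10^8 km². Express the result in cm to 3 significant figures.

Eryell: 0.29 × 3.28×10^13 m³ × (913/1023) = 8.489×10^12 m³ of water.
Eryik: ice volume = 5.27×10^4 km² × 592 m = 3.120×10^4 km³; 0.29 × 3.120×10^4 × (913/1023) = 8075 km³ of water.
Marane: 0.29 × 4.77 Gt = 1.383×10^12 kg; dividing by ρ_w = 1.023 g cm⁻³ = 1023 kg m⁻³ gives 1.352×10^9 m³ of water.
Total added water ≈ 1.657×10^13 m³ over 3.55×10^14 m² → Δh = 0.0467 m = 4.67 cm.

≈ 4.67 cm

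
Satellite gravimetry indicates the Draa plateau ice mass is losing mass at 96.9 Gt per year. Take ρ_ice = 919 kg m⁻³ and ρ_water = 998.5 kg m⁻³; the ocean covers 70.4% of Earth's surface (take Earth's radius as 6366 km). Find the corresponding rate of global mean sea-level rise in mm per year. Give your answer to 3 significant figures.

≈ 0.271 mm/yr

ρ_w = 998.5 kg m⁻³. Annual water volume added = 96.9 Gt / ρ_w = 9.690×10^13 kg / 998.5 kg m⁻³ = 9.705×10^10 m³.
Δh per year = 9.705×10^10 / 3.59×10^14 = 2.71×10^-4 m = 0.271 mm.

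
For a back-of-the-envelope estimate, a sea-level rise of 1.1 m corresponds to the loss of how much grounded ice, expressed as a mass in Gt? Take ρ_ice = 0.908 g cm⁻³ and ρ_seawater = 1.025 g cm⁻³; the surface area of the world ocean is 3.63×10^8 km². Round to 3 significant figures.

≈ 4.09×10^5 Gt

Required water volume = Δh × A = 1.1 m × 3.63×10^14 m² = 3.993×10^14 m³.
ρ_w = 1.025 g cm⁻³ = 1025 kg m⁻³, so the mass of water = 3.993×10^14 m³ × 1025 kg m⁻³ = 4.093×10^17 kg = 4.09×10^5 Gt (and the same mass of ice, by conservation).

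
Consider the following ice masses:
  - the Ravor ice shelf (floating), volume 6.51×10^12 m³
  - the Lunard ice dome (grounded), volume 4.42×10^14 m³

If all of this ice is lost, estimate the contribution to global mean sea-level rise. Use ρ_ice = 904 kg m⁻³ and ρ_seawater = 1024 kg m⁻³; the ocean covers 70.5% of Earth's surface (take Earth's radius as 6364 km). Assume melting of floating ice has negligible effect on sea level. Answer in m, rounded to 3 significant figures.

≈ 1.09 m

The Ravor ice shelf is floating and already displaces its own weight of water, so its melt adds essentially nothing to sea level.
Lunard: 4.42×10^14 m³ × (904/1024) = 3.902×10^14 m³ of water.
Total added water ≈ 3.902×10^14 m³ over 3.59×10^14 m² → Δh = 1.09 m.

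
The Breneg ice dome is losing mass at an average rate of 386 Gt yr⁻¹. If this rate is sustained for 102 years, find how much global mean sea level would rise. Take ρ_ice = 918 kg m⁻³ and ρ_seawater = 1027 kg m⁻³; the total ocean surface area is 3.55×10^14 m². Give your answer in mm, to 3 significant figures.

≈ 108 mm

Total mass lost = 386 Gt/yr × 102 yr = 3.937×10^4 Gt = 3.937×10^16 kg.
ρ_w = 1027 kg m⁻³, so water volume = 3.937×10^16 / 1027 = 3.834×10^13 m³.
Δh = 3.834×10^13 / 3.55×10^14 = 0.108 m = 108 mm.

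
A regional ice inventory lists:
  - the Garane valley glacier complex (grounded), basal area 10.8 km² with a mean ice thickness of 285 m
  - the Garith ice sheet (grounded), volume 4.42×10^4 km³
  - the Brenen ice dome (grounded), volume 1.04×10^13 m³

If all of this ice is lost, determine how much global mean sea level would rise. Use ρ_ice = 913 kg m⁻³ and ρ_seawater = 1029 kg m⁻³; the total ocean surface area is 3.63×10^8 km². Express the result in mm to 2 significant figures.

Garane: ice volume = 10.8 km² × 285 m = 3.078 km³; 3.078 × (913/1029) = 2.731 km³ of water.
Garith: 4.42×10^4 km³ × (913/1029) = 3.922×10^4 km³ of water.
Brenen: 1.04×10^13 m³ × (913/1029) = 9.228×10^12 m³ of water.
Total added water ≈ 4.845×10^13 m³ over 3.63×10^14 m² → Δh = 0.133 m = 130 mm.

≈ 130 mm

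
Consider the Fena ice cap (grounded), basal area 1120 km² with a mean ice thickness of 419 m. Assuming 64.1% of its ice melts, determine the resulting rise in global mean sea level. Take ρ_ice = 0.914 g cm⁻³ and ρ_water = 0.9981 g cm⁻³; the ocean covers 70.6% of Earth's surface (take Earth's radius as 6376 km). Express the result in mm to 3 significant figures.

≈ 0.764 mm

Fena: ice volume = 1120 km² × 419 m = 469.3 km³; 0.641 × 469.3 × (914/998.1) = 275.5 km³ of water.
Spread over 3.61×10^14 m² of ocean, Δh = 2.755×10^11 / 3.61×10^14 = 7.64×10^-4 m = 0.764 mm.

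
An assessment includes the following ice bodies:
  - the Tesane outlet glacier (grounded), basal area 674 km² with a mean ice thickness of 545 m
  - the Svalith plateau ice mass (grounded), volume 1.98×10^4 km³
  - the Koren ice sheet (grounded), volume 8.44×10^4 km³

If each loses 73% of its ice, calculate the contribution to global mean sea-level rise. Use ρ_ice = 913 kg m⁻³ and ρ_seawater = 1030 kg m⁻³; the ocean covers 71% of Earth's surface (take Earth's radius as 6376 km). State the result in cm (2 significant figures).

≈ 19 cm

Tesane: ice volume = 674 km² × 545 m = 367.3 km³; 0.73 × 367.3 × (913/1030) = 237.7 km³ of water.
Svalith: 0.73 × 1.98×10^4 km³ × (913/1030) = 1.281×10^4 km³ of water.
Koren: 0.73 × 8.44×10^4 km³ × (913/1030) = 5.461×10^4 km³ of water.
Total added water ≈ 6.766×10^13 m³ over 3.63×10^14 m² → Δh = 0.187 m = 19 cm.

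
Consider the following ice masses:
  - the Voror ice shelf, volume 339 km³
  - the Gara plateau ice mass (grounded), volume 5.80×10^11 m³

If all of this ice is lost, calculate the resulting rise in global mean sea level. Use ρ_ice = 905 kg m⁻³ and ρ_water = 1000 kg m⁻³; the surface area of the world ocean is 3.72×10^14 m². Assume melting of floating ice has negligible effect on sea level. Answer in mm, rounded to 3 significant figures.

≈ 1.41 mm

The Voror ice shelf is floating and already displaces its own weight of water, so its melt adds essentially nothing to sea level.
Gara: 5.80×10^11 m³ × (905/1000) = 5.249×10^11 m³ of water.
Total added water ≈ 5.249×10^11 m³ over 3.72×10^14 m² → Δh = 1.41×10^-3 m = 1.41 mm.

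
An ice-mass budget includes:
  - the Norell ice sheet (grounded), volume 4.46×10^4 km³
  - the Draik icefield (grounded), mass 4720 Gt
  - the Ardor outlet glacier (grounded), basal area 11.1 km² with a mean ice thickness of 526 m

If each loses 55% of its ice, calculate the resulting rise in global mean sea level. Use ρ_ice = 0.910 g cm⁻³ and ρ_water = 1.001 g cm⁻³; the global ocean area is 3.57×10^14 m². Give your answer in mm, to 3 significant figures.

Norell: 0.55 × 4.46×10^4 km³ × (910/1001) = 2.230×10^4 km³ of water.
Draik: 0.55 × 4720 Gt = 2.596×10^15 kg; dividing by ρ_w = 1.001 g cm⁻³ = 1001 kg m⁻³ gives 2.593×10^12 m³ of water.
Ardor: ice volume = 11.1 km² × 526 m = 5.839 km³; 0.55 × 5.839 × (910/1001) = 2.919 km³ of water.
Total added water ≈ 2.490×10^13 m³ over 3.57×10^14 m² → Δh = 0.0697 m = 69.7 mm.

≈ 69.7 mm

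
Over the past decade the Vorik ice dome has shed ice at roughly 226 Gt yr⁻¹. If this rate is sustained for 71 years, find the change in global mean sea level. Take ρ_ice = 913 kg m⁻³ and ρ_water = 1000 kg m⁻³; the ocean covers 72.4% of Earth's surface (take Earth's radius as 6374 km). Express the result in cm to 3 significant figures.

≈ 4.34 cm

Total mass lost = 226 Gt/yr × 71 yr = 1.605×10^4 Gt = 1.605×10^16 kg.
ρ_w = 1000 kg m⁻³, so water volume = 1.605×10^16 / 1000 = 1.605×10^13 m³.
Δh = 1.605×10^13 / 3.70×10^14 = 0.0434 m = 4.34 cm.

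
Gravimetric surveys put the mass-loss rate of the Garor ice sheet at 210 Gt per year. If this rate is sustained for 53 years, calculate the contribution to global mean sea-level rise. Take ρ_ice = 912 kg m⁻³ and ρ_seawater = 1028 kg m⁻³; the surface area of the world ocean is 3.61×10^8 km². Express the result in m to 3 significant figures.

Total mass lost = 210 Gt/yr × 53 yr = 1.113×10^4 Gt = 1.113×10^16 kg.
ρ_w = 1028 kg m⁻³, so water volume = 1.113×10^16 / 1028 = 1.083×10^13 m³.
Δh = 1.083×10^13 / 3.61×10^14 = 0.0300 m.

≈ 0.0300 m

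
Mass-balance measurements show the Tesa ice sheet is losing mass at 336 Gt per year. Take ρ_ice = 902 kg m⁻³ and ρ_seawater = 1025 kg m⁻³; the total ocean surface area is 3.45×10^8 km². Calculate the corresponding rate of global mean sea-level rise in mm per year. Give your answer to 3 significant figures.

ρ_w = 1025 kg m⁻³. Annual water volume added = 336 Gt / ρ_w = 3.360×10^14 kg / 1025 kg m⁻³ = 3.278×10^11 m³.
Δh per year = 3.278×10^11 / 3.45×10^14 = 9.50×10^-4 m = 0.950 mm.

≈ 0.950 mm/yr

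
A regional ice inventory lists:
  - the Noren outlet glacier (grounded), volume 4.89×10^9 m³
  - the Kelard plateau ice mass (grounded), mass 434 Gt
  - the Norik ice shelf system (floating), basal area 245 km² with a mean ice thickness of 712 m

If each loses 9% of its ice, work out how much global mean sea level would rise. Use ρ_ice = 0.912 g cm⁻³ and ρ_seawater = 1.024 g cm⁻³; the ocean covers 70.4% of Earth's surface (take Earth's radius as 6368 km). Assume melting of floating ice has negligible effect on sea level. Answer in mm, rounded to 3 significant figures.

≈ 0.107 mm

Noren: 0.09 × 4.89×10^9 m³ × (912/1024) = 3.920×10^8 m³ of water.
Kelard: 0.09 × 434 Gt = 3.906×10^13 kg; dividing by ρ_w = 1.024 g cm⁻³ = 1024 kg m⁻³ gives 3.814×10^10 m³ of water.
The Norik ice shelf system is floating and already displaces its own weight of water, so its melt adds essentially nothing to sea level.
Total added water ≈ 3.854×10^10 m³ over 3.59×10^14 m² → Δh = 1.07×10^-4 m = 0.107 mm.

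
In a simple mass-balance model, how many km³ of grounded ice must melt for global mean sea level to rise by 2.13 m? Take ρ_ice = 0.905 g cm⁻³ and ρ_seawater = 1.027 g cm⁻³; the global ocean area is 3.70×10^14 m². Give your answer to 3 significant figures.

≈ 8.94×10^5 km³

Required water volume = Δh × A = 2.13 m × 3.70×10^14 m² = 7.881×10^14 m³ = 7.881×10^5 km³.
Ice volume = water volume × ρ_w/ρ_ice = 7.881×10^5 × 1027/905 = 8.94×10^5 km³.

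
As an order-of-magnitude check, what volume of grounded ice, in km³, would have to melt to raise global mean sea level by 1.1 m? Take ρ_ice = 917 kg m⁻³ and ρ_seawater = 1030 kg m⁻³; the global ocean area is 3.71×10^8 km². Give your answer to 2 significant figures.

Required water volume = Δh × A = 1.1 m × 3.71×10^14 m² = 4.081×10^14 m³ = 4.081×10^5 km³.
Ice volume = water volume × ρ_w/ρ_ice = 4.081×10^5 × 1030/917 = 4.6×10^5 km³.

≈ 4.6×10^5 km³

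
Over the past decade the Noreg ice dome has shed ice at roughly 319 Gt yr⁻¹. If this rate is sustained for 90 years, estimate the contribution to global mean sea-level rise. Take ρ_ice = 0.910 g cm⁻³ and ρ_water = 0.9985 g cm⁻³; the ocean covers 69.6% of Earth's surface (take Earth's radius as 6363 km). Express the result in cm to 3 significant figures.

Total mass lost = 319 Gt/yr × 90 yr = 2.871×10^4 Gt = 2.871×10^16 kg.
ρ_w = 0.9985 g cm⁻³ = 998.5 kg m⁻³, so water volume = 2.871×10^16 / 998.5 = 2.875×10^13 m³.
Δh = 2.875×10^13 / 3.54×10^14 = 0.0812 m = 8.12 cm.

≈ 8.12 cm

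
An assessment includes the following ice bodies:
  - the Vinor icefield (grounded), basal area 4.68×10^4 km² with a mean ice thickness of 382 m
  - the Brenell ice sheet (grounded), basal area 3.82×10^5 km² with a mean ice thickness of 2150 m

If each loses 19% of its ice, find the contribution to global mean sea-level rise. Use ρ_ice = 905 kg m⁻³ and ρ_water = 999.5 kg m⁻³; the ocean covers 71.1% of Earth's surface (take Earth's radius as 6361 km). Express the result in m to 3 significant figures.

≈ 0.399 m

Vinor: ice volume = 4.68×10^4 km² × 382 m = 1.788×10^4 km³; 0.19 × 1.788×10^4 × (905/999.5) = 3076 km³ of water.
Brenell: ice volume = 3.82×10^5 km² × 2150 m = 8.213×10^5 km³; 0.19 × 8.213×10^5 × (905/999.5) = 1.413×10^5 km³ of water.
Total added water ≈ 1.444×10^14 m³ over 3.62×10^14 m² → Δh = 0.399 m.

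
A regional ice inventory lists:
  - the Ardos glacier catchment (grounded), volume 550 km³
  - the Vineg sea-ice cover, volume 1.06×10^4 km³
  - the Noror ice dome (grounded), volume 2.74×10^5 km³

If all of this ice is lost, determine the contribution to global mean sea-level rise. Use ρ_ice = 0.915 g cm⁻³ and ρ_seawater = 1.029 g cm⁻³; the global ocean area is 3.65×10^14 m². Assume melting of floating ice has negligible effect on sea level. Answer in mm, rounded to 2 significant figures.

≈ 670 mm

Ardos: 550 km³ × (915/1029) = 489.1 km³ of water.
The Vineg sea-ice cover is floating and already displaces its own weight of water, so its melt adds essentially nothing to sea level.
Noror: 2.74×10^5 km³ × (915/1029) = 2.436×10^5 km³ of water.
Total added water ≈ 2.441×10^14 m³ over 3.65×10^14 m² → Δh = 0.669 m = 670 mm.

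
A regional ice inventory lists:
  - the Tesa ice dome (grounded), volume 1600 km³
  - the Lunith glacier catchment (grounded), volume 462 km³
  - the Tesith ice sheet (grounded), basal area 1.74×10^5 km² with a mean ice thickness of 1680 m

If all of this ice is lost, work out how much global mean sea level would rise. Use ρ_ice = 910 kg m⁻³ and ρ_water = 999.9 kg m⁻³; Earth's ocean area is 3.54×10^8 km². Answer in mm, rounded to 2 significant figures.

≈ 760 mm

Tesa: 1600 km³ × (910/999.9) = 1456 km³ of water.
Lunith: 462 km³ × (910/999.9) = 420.5 km³ of water.
Tesith: ice volume = 1.74×10^5 km² × 1680 m = 2.923×10^5 km³; 2.923×10^5 × (910/999.9) = 2.660×10^5 km³ of water.
Total added water ≈ 2.679×10^14 m³ over 3.54×10^14 m² → Δh = 0.757 m = 760 mm.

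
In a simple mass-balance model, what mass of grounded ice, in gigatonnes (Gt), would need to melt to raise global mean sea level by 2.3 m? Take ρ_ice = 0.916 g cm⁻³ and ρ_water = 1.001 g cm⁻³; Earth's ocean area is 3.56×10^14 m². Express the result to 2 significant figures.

Required water volume = Δh × A = 2.3 m × 3.56×10^14 m² = 8.188×10^14 m³.
ρ_w = 1.001 g cm⁻³ = 1001 kg m⁻³, so the mass of water = 8.188×10^14 m³ × 1001 kg m⁻³ = 8.196×10^17 kg = 8.2×10^5 Gt (and the same mass of ice, by conservation).

≈ 8.2×10^5 Gt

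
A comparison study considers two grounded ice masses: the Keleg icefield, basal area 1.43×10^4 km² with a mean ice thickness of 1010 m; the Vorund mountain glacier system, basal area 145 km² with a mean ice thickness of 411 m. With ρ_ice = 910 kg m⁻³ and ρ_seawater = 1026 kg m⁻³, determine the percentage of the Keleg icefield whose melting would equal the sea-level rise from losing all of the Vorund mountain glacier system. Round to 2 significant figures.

≈ 0.41 %

Equal sea-level rise means equal mass of meltwater, i.e. equal mass of ice lost.
Ice mass of Vorund: 5.423×10^13 kg; ice mass of Keleg: 1.314×10^16 kg.
Fraction required = 5.423×10^13 / 1.314×10^16 = 4.13×10^-3 → 0.41 %.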